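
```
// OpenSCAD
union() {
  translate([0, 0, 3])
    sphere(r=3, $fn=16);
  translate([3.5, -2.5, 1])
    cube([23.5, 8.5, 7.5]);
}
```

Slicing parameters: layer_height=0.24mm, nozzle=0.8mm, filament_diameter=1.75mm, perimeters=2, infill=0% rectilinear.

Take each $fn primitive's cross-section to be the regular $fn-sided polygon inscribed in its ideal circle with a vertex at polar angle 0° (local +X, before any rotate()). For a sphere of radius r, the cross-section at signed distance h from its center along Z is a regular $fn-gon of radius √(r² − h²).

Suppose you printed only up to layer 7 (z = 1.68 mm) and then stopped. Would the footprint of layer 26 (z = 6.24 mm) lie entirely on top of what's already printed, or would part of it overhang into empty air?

entirely on top

Compare the two slices. At z = 1.68: the r=3 sphere contributes a regular 16-gon of circumradius √(3²−1.32²) = 2.694 (area = (16/2)·2.694²·sin(360°/16) = 22.22 mm²); the cube at (3.5, -2.5) is present — its section is the full 23.5×8.5 rectangle (area 199.75 mm²); Merging all regions: the 2 present regions are separate (no shared area or edge), so areas and boundary lengths simply add and each stays a separate island — area = 221.97 mm². At z = 6.24: the sphere does not reach this height (|z−center|=3.240 > r=3); the cube at (3.5, -2.5) is present — its section is the full 23.5×8.5 rectangle (area 199.75 mm²); Combining (union): only the 23.5×8.5 cube at (3.5, -2.5) is present, so the union is just that shape — area = 199.75 mm². Checking containment: the cross-section at z = 6.24 is a subset of the cross-section at z = 1.68.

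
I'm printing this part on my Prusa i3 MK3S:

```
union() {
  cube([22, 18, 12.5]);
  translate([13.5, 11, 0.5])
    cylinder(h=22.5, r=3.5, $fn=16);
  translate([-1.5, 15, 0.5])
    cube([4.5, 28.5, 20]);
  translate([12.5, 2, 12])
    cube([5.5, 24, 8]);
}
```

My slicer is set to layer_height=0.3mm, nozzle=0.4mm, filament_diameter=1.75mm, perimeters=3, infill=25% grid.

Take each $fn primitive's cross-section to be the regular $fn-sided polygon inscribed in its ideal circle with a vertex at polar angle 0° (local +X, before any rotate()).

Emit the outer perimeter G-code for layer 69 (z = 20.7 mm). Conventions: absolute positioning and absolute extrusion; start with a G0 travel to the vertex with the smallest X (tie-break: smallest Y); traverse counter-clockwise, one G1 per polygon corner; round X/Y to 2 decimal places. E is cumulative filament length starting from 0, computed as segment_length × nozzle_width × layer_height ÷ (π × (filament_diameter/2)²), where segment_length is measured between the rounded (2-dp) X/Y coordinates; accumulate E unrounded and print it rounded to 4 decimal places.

G0 X10.00 Y11.00 Z20.70
G1 X10.27 Y9.66 E0.0682
G1 X11.03 Y8.53 E0.1361
G1 X12.16 Y7.77 E0.2041
G1 X13.50 Y7.50 E0.2723
G1 X14.84 Y7.77 E0.3405
G1 X15.97 Y8.53 E0.4084
G1 X16.73 Y9.66 E0.4764
G1 X17.00 Y11.00 E0.5445
G1 X16.73 Y12.34 E0.6127
G1 X15.97 Y13.47 E0.6807
G1 X14.84 Y14.23 E0.7486
G1 X13.50 Y14.50 E0.8168
G1 X12.16 Y14.23 E0.8850
G1 X11.03 Y13.47 E0.9530
G1 X10.27 Y12.34 E1.0209
G1 X10.00 Y11.00 E1.0891

At z = 20.7 mm: the cube is absent (z outside [0, 12.5]); the r=3.5 cylinder at (13.5, 11) contributes a regular 16-gon of circumradius 3.5; the cube at (-1.5, 15) is absent (z outside [0.5, 20.5]); the cube at (12.5, 2) is not intersected at this z (z outside [12, 20]); Merging all regions: only the r=3.5 cylinder at (13.5, 11) is present, so the union is just that shape — 1 connected region. The outline is a single polygon with 16 vertices. Extrusion per mm of travel: 0.4 × 0.3 / (π × 0.875²) = 0.049890. Accumulating E over each segment gives final E = 1.0891.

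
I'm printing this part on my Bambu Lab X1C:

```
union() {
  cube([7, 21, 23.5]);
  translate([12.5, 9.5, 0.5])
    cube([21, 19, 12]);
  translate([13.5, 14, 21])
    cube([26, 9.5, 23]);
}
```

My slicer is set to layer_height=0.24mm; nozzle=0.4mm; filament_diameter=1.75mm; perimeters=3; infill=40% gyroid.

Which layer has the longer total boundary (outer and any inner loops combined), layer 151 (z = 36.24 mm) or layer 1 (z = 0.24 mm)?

Layer 151 (z = 36.24): the cube is not intersected at this z (z outside [0, 23.5]); the cube at (12.5, 9.5) does not reach this height (z outside [0.5, 12.5]); the cube at (13.5, 14) is present — its section is the full 26×9.5 rectangle (perimeter 71.00 mm); Merging all regions: only the 26×9.5 cube at (13.5, 14) is present, so the union is just that shape — boundary = 71.00 mm. So its perimeter = 71.00 mm. Layer 1 (z = 0.24): the cube is present — its section is the full 7×21 rectangle (perimeter 56.00 mm); the cube at (12.5, 9.5) does not reach this height (z outside [0.5, 12.5]); the cube at (13.5, 14) is absent (z outside [21, 44]); Merging all regions: only the 7×21 cube is present, so the union is just that shape — boundary = 56.00 mm. So its perimeter = 56.00 mm. Layer 151 is larger (71.00 vs 56.00 mm).

layer 151 (z = 36.24 mm)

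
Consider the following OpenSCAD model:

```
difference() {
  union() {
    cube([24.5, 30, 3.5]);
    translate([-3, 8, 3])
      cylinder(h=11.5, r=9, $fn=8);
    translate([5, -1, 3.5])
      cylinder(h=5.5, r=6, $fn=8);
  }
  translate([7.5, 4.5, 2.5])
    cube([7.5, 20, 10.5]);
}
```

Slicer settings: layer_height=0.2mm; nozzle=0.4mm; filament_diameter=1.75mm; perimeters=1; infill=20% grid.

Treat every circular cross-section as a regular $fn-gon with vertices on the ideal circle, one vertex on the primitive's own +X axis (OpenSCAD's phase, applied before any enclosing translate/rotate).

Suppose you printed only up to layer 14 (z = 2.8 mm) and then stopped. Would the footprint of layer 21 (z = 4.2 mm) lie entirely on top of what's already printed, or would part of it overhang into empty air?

part overhangs

Compare the two slices. At z = 2.8: the cube (footprint 24.5×30) is included at this height (area 735.00 mm²); the cylinder at (-3, 8) does not reach this height (z outside [3, 14.5]); the cylinder at (5, -1) is not intersected at this z (z outside [3.5, 9]); Taking the union: only the 24.5×30 cube is present, so the union is just that shape — area = 735.00 mm²; the cube at (7.5, 4.5) is present — its section is the full 7.5×20 rectangle (area 150.00 mm²); Subtracting the remaining from the first: starting from the result so far (735.00 mm²), the 7.5×20 cube at (7.5, 4.5) lies wholly inside it (removes its full 150.00 mm² and its 55.00 mm outline becomes a hole wall) — area = 585.00 mm². At z = 4.2: the cube is not intersected at this z (z outside [0, 3.5]); the r=9 cylinder at (-3, 8) contributes a regular 8-gon of circumradius 9 (area = (8/2)·9.000²·sin(360°/8) = 229.10 mm²); the r=6 cylinder at (5, -1) gives a regular 8-gon of circumradius 6 (constant along its height) (area = (8/2)·6.000²·sin(360°/8) = 101.82 mm²); Taking the union: the regions partially overlap — summed areas 330.93 mm² minus the doubly-counted overlap 10.61 mm² gives 320.32 mm² — area = 320.32 mm²; the cube at (7.5, 4.5) is present — its section is the full 7.5×20 rectangle (area 150.00 mm²); After the difference (first − rest): starting from the result so far (320.32 mm²), the 7.5×20 cube at (7.5, 4.5) misses the remaining region (no effect) — area = 320.32 mm². Checking containment: at z = 4.2 the cross-section extends beyond the z = 2.8 cross-section by about 227.39 mm².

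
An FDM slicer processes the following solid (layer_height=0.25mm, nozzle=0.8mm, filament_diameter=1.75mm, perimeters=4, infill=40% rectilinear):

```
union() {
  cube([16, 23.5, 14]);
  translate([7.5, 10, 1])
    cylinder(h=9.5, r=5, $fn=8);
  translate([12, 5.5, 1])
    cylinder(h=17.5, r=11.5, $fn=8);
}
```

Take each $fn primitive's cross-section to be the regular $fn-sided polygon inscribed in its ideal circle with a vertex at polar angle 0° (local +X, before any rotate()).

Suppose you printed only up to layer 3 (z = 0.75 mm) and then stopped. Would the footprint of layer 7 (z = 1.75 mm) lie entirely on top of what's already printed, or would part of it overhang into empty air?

part overhangs

Compare the two slices. At z = 0.75: the cube is present — its section is the full 16×23.5 rectangle (area 376.00 mm²); the cylinder at (7.5, 10) does not reach this height (z outside [1, 10.5]); the cylinder at (12, 5.5) does not reach this height (z outside [1, 18.5]); Taking the union: only the 16×23.5 cube is present, so the union is just that shape — area = 376.00 mm². At z = 1.75: the cube (footprint 16×23.5) is included at this height (area 376.00 mm²); the r=5 cylinder at (7.5, 10) gives a regular 8-gon of circumradius 5 (constant along its height) (area = (8/2)·5.000²·sin(360°/8) = 70.71 mm²); the r=11.5 cylinder at (12, 5.5) contributes a regular 8-gon of circumradius 11.5 (area = (8/2)·11.500²·sin(360°/8) = 374.06 mm²); Taking the union: the regions partially overlap — summed areas 820.77 mm² minus the doubly-counted overlap 285.90 mm² gives 534.87 mm² — area = 534.87 mm². Checking containment: at z = 1.75 the cross-section extends beyond the z = 0.75 cross-section by about 158.87 mm².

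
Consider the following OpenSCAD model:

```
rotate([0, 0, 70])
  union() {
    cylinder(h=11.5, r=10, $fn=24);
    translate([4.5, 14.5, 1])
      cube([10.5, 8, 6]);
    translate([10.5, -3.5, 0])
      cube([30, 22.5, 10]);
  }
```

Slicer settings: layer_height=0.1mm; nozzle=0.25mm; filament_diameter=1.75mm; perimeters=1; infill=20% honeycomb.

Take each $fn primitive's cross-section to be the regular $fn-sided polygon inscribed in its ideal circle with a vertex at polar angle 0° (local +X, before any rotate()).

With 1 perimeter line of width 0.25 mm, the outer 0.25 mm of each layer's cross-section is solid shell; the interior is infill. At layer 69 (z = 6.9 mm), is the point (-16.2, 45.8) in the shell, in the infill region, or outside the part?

At z = 6.9 mm: the r=10 cylinder contributes a regular 24-gon of circumradius 10; the cube at (4.5, 14.5) (footprint 10.5×8) is included at this height; the 30×22.5 cube at (10.5, -3.5) contributes its full rectangle; Merging all regions: the regions partially overlap (shared area 20.25 mm²), so overlapping operands fuse into one piece — 2 connected regions; (rotated 70° about Z; rotation is an isometry so areas/perimeters/island counts are preserved). Overall, the cross-section has 2 separate islands. Undo the 70° rotation: the query point maps to (37.497, 30.888) in the un-rotated model frame. The nearest boundary edge runs (15.00, 19.00)→(40.50, 19.00); distance from the point to it = 11.89 mm. The point is not inside any of the regions above, so it lies outside the cross-section (11.89 mm from the nearest boundary).

outside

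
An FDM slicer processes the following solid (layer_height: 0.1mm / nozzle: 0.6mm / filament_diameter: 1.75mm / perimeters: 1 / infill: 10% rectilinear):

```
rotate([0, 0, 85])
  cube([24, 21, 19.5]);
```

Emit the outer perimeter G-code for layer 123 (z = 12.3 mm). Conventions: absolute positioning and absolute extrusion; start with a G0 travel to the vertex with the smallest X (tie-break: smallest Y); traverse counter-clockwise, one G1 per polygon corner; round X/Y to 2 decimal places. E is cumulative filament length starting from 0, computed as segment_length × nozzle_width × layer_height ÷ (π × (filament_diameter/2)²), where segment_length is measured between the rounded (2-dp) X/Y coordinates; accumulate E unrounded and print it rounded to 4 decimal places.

At z = 12.3 mm: the cube (footprint 24×21) is included at this height; (rotated 85° about Z; rotation is an isometry so areas/perimeters/island counts are preserved). The outline is a single polygon with 4 vertices. Extrusion per mm of travel: 0.6 × 0.1 / (π × 0.875²) = 0.024945. Accumulating E over each segment gives final E = 2.2451.

G0 X-20.92 Y1.83 Z12.30
G1 X0.00 Y0.00 E0.5238
G1 X2.09 Y23.91 E1.1226
G1 X-18.83 Y25.74 E1.6464
G1 X-20.92 Y1.83 E2.2451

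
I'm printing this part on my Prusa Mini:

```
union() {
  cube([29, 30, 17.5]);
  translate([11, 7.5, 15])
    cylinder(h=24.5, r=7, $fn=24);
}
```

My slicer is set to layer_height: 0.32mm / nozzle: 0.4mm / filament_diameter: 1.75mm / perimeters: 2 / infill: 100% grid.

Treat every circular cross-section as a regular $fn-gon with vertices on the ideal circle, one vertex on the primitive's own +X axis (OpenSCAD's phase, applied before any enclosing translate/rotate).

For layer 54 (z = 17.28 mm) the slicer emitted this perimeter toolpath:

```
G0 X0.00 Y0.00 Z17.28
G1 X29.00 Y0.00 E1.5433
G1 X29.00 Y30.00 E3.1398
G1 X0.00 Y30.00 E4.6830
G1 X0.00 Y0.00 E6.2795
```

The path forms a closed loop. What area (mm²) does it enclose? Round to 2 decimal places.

870.00 mm²

Apply the shoelace formula to the sequence of (X, Y) vertices; enclosed area = 870.00 mm².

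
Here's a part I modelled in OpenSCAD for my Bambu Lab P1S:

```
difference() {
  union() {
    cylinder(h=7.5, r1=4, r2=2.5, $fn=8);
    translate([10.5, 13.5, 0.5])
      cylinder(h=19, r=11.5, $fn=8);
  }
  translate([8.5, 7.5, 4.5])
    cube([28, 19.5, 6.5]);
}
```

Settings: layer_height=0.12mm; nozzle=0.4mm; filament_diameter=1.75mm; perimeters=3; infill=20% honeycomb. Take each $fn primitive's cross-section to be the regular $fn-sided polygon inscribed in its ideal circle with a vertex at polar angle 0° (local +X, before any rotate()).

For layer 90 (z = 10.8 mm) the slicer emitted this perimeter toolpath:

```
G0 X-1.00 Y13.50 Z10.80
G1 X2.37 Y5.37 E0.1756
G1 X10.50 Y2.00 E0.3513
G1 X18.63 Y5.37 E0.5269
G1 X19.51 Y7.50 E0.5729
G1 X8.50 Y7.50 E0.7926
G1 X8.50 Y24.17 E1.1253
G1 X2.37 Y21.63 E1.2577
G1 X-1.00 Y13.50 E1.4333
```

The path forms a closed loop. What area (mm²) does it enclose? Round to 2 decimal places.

184.77 mm²

Apply the shoelace formula to the sequence of (X, Y) vertices; enclosed area = 184.77 mm².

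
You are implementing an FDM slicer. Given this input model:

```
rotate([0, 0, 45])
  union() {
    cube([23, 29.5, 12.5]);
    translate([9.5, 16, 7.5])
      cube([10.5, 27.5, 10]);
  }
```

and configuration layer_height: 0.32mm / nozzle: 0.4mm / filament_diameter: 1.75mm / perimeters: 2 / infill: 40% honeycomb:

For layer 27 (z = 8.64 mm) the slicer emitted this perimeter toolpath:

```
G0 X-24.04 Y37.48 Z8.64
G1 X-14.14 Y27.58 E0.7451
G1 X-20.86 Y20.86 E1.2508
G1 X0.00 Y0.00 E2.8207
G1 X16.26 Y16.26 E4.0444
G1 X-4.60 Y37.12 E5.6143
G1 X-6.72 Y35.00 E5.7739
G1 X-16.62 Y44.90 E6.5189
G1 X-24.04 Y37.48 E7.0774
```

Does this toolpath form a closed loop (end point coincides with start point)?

Start point (G0): (-24.04, 37.48). End point (last G1): the path returns to the start — closed.

yes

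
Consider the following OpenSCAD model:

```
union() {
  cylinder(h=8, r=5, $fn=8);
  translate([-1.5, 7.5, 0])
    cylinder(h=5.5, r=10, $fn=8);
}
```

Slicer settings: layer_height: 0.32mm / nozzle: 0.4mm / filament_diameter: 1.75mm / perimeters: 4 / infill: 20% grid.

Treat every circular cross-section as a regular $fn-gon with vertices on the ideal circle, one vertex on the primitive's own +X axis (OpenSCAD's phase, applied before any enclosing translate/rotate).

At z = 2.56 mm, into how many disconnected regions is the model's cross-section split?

1

At z = 2.56 mm: the r=5 cylinder gives a regular 8-gon of circumradius 5 (constant along its height); the cylinder at (-1.5, 7.5): section is a regular 8-gon, circumradius r=10; Combining (union): the regions partially overlap (shared area 48.80 mm²), so overlapping operands fuse into one piece — 1 connected region. The result has 1 disconnected region.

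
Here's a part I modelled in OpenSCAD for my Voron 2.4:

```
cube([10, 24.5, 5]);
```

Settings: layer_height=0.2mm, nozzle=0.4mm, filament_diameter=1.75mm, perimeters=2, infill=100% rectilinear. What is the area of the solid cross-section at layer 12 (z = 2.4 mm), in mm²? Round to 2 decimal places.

245.00 mm²

At z = 2.4 mm: the cube is present — its section is the full 10×24.5 rectangle (area 245.00 mm²). Overall, the cross-section is a single solid region. Net area = 245.00 mm².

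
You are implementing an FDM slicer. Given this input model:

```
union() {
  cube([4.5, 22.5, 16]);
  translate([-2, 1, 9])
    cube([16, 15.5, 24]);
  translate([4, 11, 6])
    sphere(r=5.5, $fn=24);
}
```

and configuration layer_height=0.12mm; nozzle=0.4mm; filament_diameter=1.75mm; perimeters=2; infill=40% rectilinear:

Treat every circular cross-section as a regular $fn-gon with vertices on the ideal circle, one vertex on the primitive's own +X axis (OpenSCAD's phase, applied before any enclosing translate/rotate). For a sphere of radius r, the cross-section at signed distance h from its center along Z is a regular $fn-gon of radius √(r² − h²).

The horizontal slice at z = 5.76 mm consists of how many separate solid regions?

1

At z = 5.76 mm: the cube (footprint 4.5×22.5) is included at this height; the cube at (-2, 1) does not reach this height (z outside [9, 33]); the r=5.5 sphere at (4, 11) contributes a regular 24-gon of circumradius √(5.5²−0.24²) = 5.495; Combining (union): the regions partially overlap (shared area 44.87 mm²), so overlapping operands fuse into one piece — 1 connected region. The result has 1 disconnected region.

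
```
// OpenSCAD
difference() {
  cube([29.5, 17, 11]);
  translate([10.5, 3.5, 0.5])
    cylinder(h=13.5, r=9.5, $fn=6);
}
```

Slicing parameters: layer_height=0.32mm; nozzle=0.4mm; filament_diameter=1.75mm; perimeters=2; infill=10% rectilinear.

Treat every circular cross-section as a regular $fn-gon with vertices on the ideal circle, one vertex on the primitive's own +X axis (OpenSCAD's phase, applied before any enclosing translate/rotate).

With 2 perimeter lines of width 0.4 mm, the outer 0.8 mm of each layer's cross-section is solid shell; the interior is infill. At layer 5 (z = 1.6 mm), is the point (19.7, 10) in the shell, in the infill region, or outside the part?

At z = 1.6 mm: the cube is present — its section is the full 29.5×17 rectangle; the r=9.5 cylinder at (10.5, 3.5) contributes a regular 6-gon of circumradius 9.5; Taking the first minus the rest: starting from the 29.5×17 cube, the r=9.5 cylinder at (10.5, 3.5) partially overlaps it — only the 176.67 mm² overlap (of its 234.48 mm²) is removed, clipping the outline — 1 connected region. Overall, the cross-section is a single solid region. The nearest boundary edge runs (20.00, 3.50)→(15.25, 11.73); distance from the point to it = 2.99 mm. The point is inside the cross-section and 2.99 mm from the nearest boundary — more than the 0.8 mm shell width (2 × 0.4), so it's in the infill interior.

infill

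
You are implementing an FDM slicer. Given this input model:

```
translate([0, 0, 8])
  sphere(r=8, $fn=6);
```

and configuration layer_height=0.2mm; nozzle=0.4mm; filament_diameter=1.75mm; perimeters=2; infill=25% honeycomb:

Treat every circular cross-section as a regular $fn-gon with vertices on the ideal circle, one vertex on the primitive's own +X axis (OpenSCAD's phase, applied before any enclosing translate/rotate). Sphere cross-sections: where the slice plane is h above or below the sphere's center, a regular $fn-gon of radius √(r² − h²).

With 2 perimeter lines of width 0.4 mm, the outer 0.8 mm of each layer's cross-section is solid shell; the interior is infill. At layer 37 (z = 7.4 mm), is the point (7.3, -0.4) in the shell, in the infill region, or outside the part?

At z = 7.4 mm: the sphere: section is a regular 6-gon, circumradius = √(r²−h²) = √(8²−0.6²) = 7.977. Overall, the cross-section is a single solid region. The nearest boundary edge runs (3.99, -6.91)→(7.98, 0.00); distance from the point to it = 0.39 mm. The point is inside the cross-section, 0.39 mm from the nearest boundary — within the 0.8 mm shell band (2 × 0.4).

shell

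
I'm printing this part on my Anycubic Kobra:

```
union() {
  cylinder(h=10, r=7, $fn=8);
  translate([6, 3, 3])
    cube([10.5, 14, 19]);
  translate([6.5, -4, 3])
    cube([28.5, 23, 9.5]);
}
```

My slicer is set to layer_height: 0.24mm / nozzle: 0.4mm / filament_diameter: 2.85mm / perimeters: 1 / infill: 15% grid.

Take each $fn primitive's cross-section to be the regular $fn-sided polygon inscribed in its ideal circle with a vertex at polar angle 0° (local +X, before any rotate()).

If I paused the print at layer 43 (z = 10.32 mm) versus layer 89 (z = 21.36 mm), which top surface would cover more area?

Layer 43 (z = 10.32): the cylinder is absent (z outside [0, 10]); the cube at (6, 3) is present — its section is the full 10.5×14 rectangle (area 147.00 mm²); the 28.5×23 cube at (6.5, -4) contributes its full rectangle (area 655.50 mm²); Merging all regions: the regions partially overlap — summed areas 802.50 mm² minus the doubly-counted overlap 140.00 mm² gives 662.50 mm² — area = 662.50 mm². So its area = 662.50 mm². Layer 89 (z = 21.36): the cylinder is absent (z outside [0, 10]); the cube at (6, 3) is present — its section is the full 10.5×14 rectangle (area 147.00 mm²); the cube at (6.5, -4) is not intersected at this z (z outside [3, 12.5]); Combining (union): only the 10.5×14 cube at (6, 3) is present, so the union is just that shape — area = 147.00 mm². So its area = 147.00 mm². Layer 43 is larger (662.50 vs 147.00 mm²).

layer 43 (z = 10.32 mm)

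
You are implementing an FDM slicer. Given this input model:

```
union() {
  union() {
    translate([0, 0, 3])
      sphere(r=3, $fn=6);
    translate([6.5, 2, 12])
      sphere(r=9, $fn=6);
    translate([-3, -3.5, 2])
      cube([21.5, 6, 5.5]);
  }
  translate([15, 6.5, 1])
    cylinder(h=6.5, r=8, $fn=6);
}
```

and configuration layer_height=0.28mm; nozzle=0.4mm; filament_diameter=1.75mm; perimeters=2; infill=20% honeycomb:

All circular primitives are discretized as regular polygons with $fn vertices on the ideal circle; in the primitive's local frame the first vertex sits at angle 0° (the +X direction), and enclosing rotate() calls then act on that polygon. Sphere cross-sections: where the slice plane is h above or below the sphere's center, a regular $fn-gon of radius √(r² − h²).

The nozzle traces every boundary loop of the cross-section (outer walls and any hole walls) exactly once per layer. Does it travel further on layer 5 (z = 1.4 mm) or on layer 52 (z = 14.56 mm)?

layer 5 (z = 1.4 mm)

Layer 5 (z = 1.4): the r=3 sphere contributes a regular 6-gon of circumradius √(3²−1.6²) = 2.538 (perimeter = 2·6·2.538·sin(180°/6) = 15.23 mm); the sphere at (6.5, 2) does not reach this height (|z−center|=10.600 > r=9); the cube at (-3, -3.5) does not reach this height (z outside [2, 7.5]); Combining (union): only the r=3 sphere is present, so the union is just that shape — boundary = 15.23 mm; the r=8 cylinder at (15, 6.5) gives a regular 6-gon of circumradius 8 (constant along its height) (perimeter = 2·6·8.000·sin(180°/6) = 48.00 mm); Merging all regions: the 2 present regions are separate (no shared area or edge), so areas and boundary lengths simply add and each stays a separate island — boundary = 63.23 mm. So its perimeter = 63.23 mm. Layer 52 (z = 14.56): the sphere is not intersected at this z (|z−center|=11.560 > r=3); the sphere at (6.5, 2): section is a regular 6-gon, circumradius = √(r²−h²) = √(9²−2.56²) = 8.628 (perimeter = 2·6·8.628·sin(180°/6) = 51.77 mm); the cube at (-3, -3.5) is absent (z outside [2, 7.5]); Taking the union: only the r=9 sphere at (6.5, 2) is present, so the union is just that shape — boundary = 51.77 mm; the cylinder at (15, 6.5) is absent (z outside [1, 7.5]); Merging all regions: only the result so far is present, so the union is just that shape — boundary = 51.77 mm. So its perimeter = 51.77 mm. Layer 5 is larger (63.23 vs 51.77 mm).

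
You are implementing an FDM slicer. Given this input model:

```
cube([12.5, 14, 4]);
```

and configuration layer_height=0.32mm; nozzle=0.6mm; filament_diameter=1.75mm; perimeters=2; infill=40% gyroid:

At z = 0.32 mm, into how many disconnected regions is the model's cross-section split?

1

At z = 0.32 mm: the cube is present — its section is the full 12.5×14 rectangle. The result has 1 disconnected region.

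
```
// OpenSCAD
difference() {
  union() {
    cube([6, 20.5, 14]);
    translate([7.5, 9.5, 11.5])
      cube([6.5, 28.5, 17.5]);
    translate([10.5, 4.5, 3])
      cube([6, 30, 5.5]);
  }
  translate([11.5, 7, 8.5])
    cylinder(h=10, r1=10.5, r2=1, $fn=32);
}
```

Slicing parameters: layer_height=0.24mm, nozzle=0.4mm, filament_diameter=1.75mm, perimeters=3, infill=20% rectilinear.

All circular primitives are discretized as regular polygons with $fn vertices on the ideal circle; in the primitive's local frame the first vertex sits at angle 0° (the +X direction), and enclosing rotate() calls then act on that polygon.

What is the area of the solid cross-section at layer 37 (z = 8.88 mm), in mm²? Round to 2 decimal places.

At z = 8.88 mm: the 6×20.5 cube contributes its full rectangle (area 123.00 mm²); the cube at (7.5, 9.5) does not reach this height (z outside [11.5, 29]); the cube at (10.5, 4.5) is not intersected at this z (z outside [3, 8.5]); Merging all regions: only the 6×20.5 cube is present, so the union is just that shape — area = 123.00 mm²; the cone at (11.5, 7) contributes a regular 32-gon of circumradius 10.139 (interpolated between r1=10.5 and r2=1 at t=0.038) (area = (32/2)·10.139²·sin(360°/32) = 320.88 mm²); Taking the first minus the rest: starting from the result so far (123.00 mm²), the cone at (11.5, 7) partially overlaps it — only the 53.60 mm² overlap (of its 320.88 mm²) is removed, clipping the outline — area = 69.40 mm². Overall, the cross-section is a single solid region. Net area = 69.40 mm².

69.40 mm²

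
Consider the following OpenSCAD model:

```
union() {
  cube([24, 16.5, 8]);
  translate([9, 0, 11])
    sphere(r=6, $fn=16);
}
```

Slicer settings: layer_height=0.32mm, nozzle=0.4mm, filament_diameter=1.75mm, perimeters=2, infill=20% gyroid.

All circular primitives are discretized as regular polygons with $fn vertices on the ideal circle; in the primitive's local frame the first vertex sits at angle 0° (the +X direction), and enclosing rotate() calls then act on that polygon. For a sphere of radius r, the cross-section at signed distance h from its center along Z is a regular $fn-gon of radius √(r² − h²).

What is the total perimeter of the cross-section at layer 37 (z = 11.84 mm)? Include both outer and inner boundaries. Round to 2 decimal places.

At z = 11.84 mm: the cube does not reach this height (z outside [0, 8]); the r=6 sphere at (9, 0) slices to a regular 16-gon of circumradius 5.941 (√(r²−h²) with h=0.84 from center) (perimeter = 2·16·5.941·sin(180°/16) = 37.09 mm); Combining (union): only the r=6 sphere at (9, 0) is present, so the union is just that shape — boundary = 37.09 mm. Overall, the cross-section is a single solid region. Total boundary length (outer) = 37.09 mm.

37.09 mm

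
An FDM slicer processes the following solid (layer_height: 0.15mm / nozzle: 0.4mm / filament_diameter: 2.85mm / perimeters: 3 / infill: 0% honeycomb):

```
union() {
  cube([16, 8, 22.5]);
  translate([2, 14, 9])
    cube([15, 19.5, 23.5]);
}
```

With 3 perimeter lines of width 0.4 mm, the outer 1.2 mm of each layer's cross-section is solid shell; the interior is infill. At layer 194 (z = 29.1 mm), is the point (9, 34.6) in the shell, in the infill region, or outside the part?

At z = 29.1 mm: the cube does not reach this height (z outside [0, 22.5]); the cube at (2, 14) (footprint 15×19.5) is included at this height; Taking the union: only the 15×19.5 cube at (2, 14) is present, so the union is just that shape — 1 connected region. Overall, the cross-section is a single solid region. The nearest boundary edge runs (17.00, 33.50)→(2.00, 33.50); distance from the point to it = 1.10 mm. The point is not inside any of the regions above, so it lies outside the cross-section (1.10 mm from the nearest boundary).

outside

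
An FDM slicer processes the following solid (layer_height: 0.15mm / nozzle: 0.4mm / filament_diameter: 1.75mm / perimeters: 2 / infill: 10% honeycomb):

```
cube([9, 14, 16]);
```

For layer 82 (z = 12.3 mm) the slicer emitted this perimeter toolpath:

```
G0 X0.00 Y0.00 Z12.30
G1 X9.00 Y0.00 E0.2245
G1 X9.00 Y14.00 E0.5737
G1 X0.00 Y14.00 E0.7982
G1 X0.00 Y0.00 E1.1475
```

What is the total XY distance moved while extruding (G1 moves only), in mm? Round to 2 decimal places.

Sum the Euclidean lengths of each G1 segment: total = 46.00 mm.

46.00 mm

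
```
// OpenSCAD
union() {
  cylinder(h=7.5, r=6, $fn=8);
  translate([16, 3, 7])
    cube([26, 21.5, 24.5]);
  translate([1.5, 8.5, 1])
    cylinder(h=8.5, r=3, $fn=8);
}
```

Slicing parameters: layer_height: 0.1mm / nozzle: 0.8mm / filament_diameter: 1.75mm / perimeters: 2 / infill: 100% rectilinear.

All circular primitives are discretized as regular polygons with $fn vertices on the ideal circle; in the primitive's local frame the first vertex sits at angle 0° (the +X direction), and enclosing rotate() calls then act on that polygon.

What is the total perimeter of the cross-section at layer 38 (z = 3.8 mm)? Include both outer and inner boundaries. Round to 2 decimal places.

At z = 3.8 mm: the cylinder: section is a regular 8-gon, circumradius r=6 (perimeter = 2·8·6.000·sin(180°/8) = 36.74 mm); the cube at (16, 3) is absent (z outside [7, 31.5]); the r=3 cylinder at (1.5, 8.5) gives a regular 8-gon of circumradius 3 (constant along its height) (perimeter = 2·8·3.000·sin(180°/8) = 18.37 mm); Combining (union): the 2 present regions are separate (no shared area or edge), so areas and boundary lengths simply add and each stays a separate island — boundary = 55.11 mm. Overall, the cross-section has 2 separate islands. Total boundary length (outer) = 55.11 mm.

55.11 mm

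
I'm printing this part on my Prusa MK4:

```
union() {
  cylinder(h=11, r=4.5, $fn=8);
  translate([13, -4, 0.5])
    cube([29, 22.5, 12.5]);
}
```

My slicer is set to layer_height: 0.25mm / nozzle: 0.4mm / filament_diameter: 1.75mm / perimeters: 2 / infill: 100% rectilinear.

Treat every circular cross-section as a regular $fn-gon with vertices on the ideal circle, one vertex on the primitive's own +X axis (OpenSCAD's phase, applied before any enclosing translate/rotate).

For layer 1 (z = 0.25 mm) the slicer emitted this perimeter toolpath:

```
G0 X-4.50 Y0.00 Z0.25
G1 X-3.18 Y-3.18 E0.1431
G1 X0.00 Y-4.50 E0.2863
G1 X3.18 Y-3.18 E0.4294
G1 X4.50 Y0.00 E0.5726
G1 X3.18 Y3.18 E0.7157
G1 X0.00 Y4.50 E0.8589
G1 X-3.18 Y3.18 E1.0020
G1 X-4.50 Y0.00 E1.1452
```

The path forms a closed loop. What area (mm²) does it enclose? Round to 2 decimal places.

Apply the shoelace formula to the sequence of (X, Y) vertices; enclosed area = 57.24 mm².

57.24 mm²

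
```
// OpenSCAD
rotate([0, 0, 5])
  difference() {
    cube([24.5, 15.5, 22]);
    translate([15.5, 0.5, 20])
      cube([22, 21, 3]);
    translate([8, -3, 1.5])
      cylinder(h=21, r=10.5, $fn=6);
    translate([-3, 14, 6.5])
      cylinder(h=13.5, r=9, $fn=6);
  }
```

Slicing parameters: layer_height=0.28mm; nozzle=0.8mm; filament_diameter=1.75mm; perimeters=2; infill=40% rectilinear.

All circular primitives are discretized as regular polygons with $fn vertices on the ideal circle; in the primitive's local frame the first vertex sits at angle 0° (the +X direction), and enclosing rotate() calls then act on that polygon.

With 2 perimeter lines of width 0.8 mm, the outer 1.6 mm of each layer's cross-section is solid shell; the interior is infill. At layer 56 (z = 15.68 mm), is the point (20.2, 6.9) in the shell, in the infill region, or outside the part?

infill

At z = 15.68 mm: the cube is present — its section is the full 24.5×15.5 rectangle; the cube at (15.5, 0.5) does not reach this height (z outside [20, 23]); the r=10.5 cylinder at (8, -3) gives a regular 6-gon of circumradius 10.5 (constant along its height); the cylinder at (-3, 14): section is a regular 6-gon, circumradius r=9; Taking the first minus the rest: starting from the 24.5×15.5 cube, the r=10.5 cylinder at (8, -3) partially overlaps it — only the 84.90 mm² overlap (of its 286.44 mm²) is removed, clipping the outline; the r=9 cylinder at (-3, 14) partially overlaps it — only the 37.58 mm² overlap (of its 210.44 mm²) is removed, clipping the outline — 1 connected region; (rotated 5° about Z; rotation is an isometry so areas/perimeters/island counts are preserved). Overall, the cross-section is a single solid region. Undo the 5° rotation: the query point maps to (20.725, 5.113) in the un-rotated model frame. The nearest boundary edge runs (24.50, 15.50)→(24.50, 0.00); distance from the point to it = 3.78 mm. The point is inside the cross-section and 3.78 mm from the nearest boundary — more than the 1.6 mm shell width (2 × 0.8), so it's in the infill interior.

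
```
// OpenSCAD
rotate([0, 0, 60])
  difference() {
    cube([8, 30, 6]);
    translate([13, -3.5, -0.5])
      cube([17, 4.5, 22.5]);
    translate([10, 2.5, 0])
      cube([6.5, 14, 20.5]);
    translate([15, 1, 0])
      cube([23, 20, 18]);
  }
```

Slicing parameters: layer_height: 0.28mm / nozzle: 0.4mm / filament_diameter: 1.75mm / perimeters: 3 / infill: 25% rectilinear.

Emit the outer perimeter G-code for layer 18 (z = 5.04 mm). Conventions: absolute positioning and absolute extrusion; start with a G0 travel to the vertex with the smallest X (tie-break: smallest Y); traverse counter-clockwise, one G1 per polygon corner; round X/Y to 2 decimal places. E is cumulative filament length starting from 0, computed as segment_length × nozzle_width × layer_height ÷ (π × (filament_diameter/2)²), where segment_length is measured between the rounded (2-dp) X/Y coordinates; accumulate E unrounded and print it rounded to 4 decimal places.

G0 X-25.98 Y15.00 Z5.04
G1 X0.00 Y0.00 E1.3969
G1 X4.00 Y6.93 E1.7695
G1 X-21.98 Y21.93 E3.1664
G1 X-25.98 Y15.00 E3.5390

At z = 5.04 mm: the 8×30 cube contributes its full rectangle; the cube at (13, -3.5) is present — its section is the full 17×4.5 rectangle; the cube at (10, 2.5) is present — its section is the full 6.5×14 rectangle; the cube at (15, 1) (footprint 23×20) is included at this height; After the difference (first − rest): starting from the 8×30 cube, the 17×4.5 cube at (13, -3.5) misses the remaining region (no effect); the 6.5×14 cube at (10, 2.5) misses the remaining region (no effect); the 23×20 cube at (15, 1) misses the remaining region (no effect) — 1 connected region; (rotated 60° about Z; rotation is an isometry so areas/perimeters/island counts are preserved). The outline is a single polygon with 4 vertices. Extrusion per mm of travel: 0.4 × 0.28 / (π × 0.875²) = 0.046564. Accumulating E over each segment gives final E = 3.5390.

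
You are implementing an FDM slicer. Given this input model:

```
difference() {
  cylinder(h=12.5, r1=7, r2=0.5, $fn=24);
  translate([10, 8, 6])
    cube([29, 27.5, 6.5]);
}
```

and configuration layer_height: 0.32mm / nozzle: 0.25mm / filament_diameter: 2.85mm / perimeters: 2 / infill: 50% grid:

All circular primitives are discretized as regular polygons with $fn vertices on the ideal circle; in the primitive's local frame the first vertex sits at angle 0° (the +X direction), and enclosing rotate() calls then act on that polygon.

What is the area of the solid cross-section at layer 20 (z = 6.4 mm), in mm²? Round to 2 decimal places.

41.88 mm²

At z = 6.4 mm: the cone contributes a regular 24-gon of circumradius 3.672 (interpolated between r1=7 and r2=0.5 at t=0.512) (area = (24/2)·3.672²·sin(360°/24) = 41.88 mm²); the 29×27.5 cube at (10, 8) contributes its full rectangle (area 797.50 mm²); After the difference (first − rest): starting from the cone (41.88 mm²), the 29×27.5 cube at (10, 8) misses the remaining region (no effect) — area = 41.88 mm². Overall, the cross-section is a single solid region. Net area = 41.88 mm².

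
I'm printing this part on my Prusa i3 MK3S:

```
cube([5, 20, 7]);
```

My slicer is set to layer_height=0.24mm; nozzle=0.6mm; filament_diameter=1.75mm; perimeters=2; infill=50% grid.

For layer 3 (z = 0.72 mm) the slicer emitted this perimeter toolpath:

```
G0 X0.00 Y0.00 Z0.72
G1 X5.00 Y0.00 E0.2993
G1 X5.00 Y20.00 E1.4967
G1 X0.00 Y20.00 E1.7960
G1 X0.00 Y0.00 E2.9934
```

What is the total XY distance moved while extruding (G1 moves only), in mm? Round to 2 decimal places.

Sum the Euclidean lengths of each G1 segment: total = 50.00 mm.

50.00 mm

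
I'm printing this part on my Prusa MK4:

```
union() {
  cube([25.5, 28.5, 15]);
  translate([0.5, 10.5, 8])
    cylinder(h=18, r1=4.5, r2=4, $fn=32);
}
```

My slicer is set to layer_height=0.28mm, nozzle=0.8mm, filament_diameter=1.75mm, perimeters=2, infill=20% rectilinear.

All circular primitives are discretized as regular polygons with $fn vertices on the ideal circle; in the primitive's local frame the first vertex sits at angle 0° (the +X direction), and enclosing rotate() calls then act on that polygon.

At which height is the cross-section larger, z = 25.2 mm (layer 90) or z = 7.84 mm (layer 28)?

layer 28 (z = 7.84 mm)

Layer 90 (z = 25.2): the cube does not reach this height (z outside [0, 15]); the cone at (0.5, 10.5) contributes a regular 32-gon of circumradius 4.022 (interpolated between r1=4.5 and r2=4 at t=0.956) (area = (32/2)·4.022²·sin(360°/32) = 50.50 mm²); Merging all regions: only the cone at (0.5, 10.5) is present, so the union is just that shape — area = 50.50 mm². So its area = 50.50 mm². Layer 28 (z = 7.84): the 25.5×28.5 cube contributes its full rectangle (area 726.75 mm²); the cone at (0.5, 10.5) is absent (z outside [8, 26]); Merging all regions: only the 25.5×28.5 cube is present, so the union is just that shape — area = 726.75 mm². So its area = 726.75 mm². Layer 28 is larger (726.75 vs 50.50 mm²).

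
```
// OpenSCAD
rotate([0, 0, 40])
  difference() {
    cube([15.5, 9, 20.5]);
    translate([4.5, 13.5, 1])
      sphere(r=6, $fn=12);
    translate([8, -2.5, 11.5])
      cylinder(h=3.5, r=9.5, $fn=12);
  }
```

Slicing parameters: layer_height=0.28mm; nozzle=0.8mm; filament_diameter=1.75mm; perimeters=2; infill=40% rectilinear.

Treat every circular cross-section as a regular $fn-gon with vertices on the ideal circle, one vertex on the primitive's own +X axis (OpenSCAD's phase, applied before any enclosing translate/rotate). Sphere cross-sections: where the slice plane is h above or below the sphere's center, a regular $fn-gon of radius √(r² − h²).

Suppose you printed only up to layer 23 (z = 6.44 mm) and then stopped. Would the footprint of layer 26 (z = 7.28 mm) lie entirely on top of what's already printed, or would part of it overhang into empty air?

entirely on top

Compare the two slices. At z = 6.44: the 15.5×9 cube contributes its full rectangle (area 139.50 mm²); the r=6 sphere at (4.5, 13.5) contributes a regular 12-gon of circumradius √(6²−5.44²) = 2.531 (area = (12/2)·2.531²·sin(360°/12) = 19.22 mm²); the cylinder at (8, -2.5) does not reach this height (z outside [11.5, 15]); Taking the first minus the rest: starting from the 15.5×9 cube (139.50 mm²), the r=6 sphere at (4.5, 13.5) misses the remaining region (no effect) — area = 139.50 mm²; (whole slice rotated 40° about Z — lengths, areas and connectivity unchanged). At z = 7.28: the cube (footprint 15.5×9) is included at this height (area 139.50 mm²); the sphere at (4.5, 13.5) is absent (|z−center|=6.280 > r=6); the cylinder at (8, -2.5) is absent (z outside [11.5, 15]); Taking the first minus the rest: none of the subtracted shapes is present at this height, so the 15.5×9 cube is unchanged — area = 139.50 mm²; (rotated 40° about Z; rotation is an isometry so areas/perimeters/island counts are preserved). Checking containment: the cross-section at z = 7.28 is a subset of the cross-section at z = 6.44.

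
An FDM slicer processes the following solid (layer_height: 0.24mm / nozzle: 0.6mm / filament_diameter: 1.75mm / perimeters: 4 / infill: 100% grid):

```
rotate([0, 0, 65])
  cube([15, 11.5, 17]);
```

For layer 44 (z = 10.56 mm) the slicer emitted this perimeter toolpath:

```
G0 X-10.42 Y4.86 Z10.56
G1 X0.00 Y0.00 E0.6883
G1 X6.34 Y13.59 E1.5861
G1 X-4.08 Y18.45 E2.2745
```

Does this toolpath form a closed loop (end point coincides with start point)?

no

Start point (G0): (-10.42, 4.86). End point (last G1): the path does not return to the start — open.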